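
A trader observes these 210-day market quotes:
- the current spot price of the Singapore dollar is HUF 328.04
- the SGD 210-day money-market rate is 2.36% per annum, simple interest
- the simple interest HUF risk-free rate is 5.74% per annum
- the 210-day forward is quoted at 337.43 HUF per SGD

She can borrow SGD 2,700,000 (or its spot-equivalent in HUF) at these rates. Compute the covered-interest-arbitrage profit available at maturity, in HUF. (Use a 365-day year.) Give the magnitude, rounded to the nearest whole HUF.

T = 210/365 years.
Keep in SGD, deliver into the forward: 2,700,000·1.01357808219·337.43 = HUF 923,431,461.14.
Swap to HUF now, deposit: 2,700,000·328.04·1.03302465753 = HUF 914,958,203.37.
The quoted forward overvalues SGD, so borrow HUF, buy SGD at spot, deposit the SGD at 2.36%, and sell the proceeds forward at 337.43.
The gap between the two covered legs is HUF 8,473,258.

HUF 8,473,258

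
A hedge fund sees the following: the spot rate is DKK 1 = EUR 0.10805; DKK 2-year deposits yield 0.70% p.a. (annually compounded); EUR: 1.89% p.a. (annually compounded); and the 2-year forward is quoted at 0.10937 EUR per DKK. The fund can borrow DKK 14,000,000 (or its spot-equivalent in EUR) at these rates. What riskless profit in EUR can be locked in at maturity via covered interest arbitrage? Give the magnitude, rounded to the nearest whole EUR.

EUR 17,729

T = 2 years.
Invest the DKK and cover forward: 14,000,000 × 1.014049 × 0.10937 = EUR 1,552,691.55.
Convert at spot and invest in EUR: 14,000,000 × 0.10805 × 1.03815721 = EUR 1,570,420.41.
The quoted forward undervalues DKK, so borrow DKK, convert to EUR at spot, deposit the EUR at 1.89%, and buy DKK forward at 0.10937 to cover the loan.
Arbitrage profit = |1,552,691.55 − 1,570,420.41| = EUR 17,729.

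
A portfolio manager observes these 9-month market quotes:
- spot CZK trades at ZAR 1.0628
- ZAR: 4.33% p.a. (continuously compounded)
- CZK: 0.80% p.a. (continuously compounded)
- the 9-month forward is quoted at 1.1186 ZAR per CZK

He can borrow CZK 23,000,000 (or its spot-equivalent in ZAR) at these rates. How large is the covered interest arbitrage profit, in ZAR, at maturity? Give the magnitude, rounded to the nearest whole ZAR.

ZAR 631,368

T = 9/12 years.
Invest the CZK and cover forward: 23,000,000 × 1.0060180361 × 1.1186 = ZAR 25,882,630.83.
Convert at spot and invest in ZAR: 23,000,000 × 1.0628 × 1.0330080676 = ZAR 25,251,262.41.
The quoted forward overvalues CZK, so borrow ZAR, buy CZK at spot, deposit the CZK at 0.80%, and sell the proceeds forward at 1.1186.
The gap between the two covered legs is ZAR 631,368.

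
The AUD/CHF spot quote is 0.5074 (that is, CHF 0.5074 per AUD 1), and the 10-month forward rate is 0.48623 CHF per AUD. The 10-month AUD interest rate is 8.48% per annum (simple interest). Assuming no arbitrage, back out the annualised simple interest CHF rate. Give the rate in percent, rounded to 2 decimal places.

3.12%

T = 10/12 years.
CIP gives F = S · g_CHF/g_AUD, so g_CHF/g_AUD = 0.48623/0.5074 = 0.9582775.
AUD growth factor: 1 + 0.0848×10/12 = 1.0706667.
Hence g_CHF = 1.0259958.
r = (1.0259958 − 1)/(10/12) = 0.031195 → 3.12%.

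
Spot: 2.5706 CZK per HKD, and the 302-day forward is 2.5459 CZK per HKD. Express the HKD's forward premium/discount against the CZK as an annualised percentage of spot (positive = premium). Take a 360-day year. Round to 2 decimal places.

T = 302/360 years.
Period premium: (2.5459 − 2.5706)/2.5706 = -0.0096087.
×(1/T) gives -1.15% p.a.

-1.15%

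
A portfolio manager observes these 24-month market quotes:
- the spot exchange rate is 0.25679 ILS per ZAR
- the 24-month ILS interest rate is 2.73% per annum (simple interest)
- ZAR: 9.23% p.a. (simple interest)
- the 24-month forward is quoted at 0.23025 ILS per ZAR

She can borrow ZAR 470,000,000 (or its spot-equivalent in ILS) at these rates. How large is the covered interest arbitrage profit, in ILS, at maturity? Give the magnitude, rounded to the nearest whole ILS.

ILS 913,406

T = 2 years.
Keep in ZAR, deliver into the forward: 470,000,000·1.184600·0.23025 = ILS 128,194,450.50.
Swap to ILS now, deposit: 470,000,000·0.25679·1.054600 = ILS 127,281,044.98.
The quoted forward overvalues ZAR, so borrow ILS, buy ZAR at spot, deposit the ZAR at 9.23%, and sell the proceeds forward at 0.23025.
Profit = 128,194,450.50 − 127,281,044.98 = ILS 913,406.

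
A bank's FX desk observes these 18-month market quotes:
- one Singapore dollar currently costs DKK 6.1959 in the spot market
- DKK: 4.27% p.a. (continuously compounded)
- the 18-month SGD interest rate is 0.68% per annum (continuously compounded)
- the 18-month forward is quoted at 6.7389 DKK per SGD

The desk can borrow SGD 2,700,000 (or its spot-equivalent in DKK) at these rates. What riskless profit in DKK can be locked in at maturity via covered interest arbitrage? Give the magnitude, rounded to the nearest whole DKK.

DKK 546,092

T = 18/12 years.
Keep in SGD, deliver into the forward: 2,700,000·1.0102521973·6.7389 = DKK 18,381,569.04.
Swap to DKK now, deposit: 2,700,000·6.1959·1.0661457047 = DKK 17,835,476.86.
The quoted forward overvalues SGD, so borrow DKK, buy SGD at spot, deposit the SGD at 0.68%, and sell the proceeds forward at 6.7389.
Profit = 18,381,569.04 − 17,835,476.86 = DKK 546,092.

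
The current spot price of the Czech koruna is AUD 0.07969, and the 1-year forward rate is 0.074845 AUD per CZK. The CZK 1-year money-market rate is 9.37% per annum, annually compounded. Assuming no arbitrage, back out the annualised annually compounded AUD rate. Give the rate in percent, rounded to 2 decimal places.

T = 1 year.
By CIP, F/S equals the AUD-to-CZK growth ratio: 0.074845/0.07969 = 0.9392019.
The CZK side grows by (1 + 0.0937)^1 = 1.093700.
That pins the AUD growth at 1.0272051.
r = 1.0272051^(1/1) − 1 = 0.027205 → 2.72%.

2.72%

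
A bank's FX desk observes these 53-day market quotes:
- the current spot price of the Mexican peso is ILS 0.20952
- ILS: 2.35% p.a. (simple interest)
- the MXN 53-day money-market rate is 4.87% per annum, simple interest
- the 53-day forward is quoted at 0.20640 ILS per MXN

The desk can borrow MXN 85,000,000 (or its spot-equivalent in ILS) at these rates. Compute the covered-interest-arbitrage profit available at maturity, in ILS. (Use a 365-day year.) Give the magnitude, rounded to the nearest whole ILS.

T = 53/365 years.
Route A — deposit MXN, sell forward: 85,000,000 × 1.0070715068 × 0.20640 = ILS 17,668,062.52.
Route B — convert at spot, deposit ILS: 85,000,000 × 0.20952 × 1.0034123288 = ILS 17,869,970.85.
The quoted forward undervalues MXN, so borrow MXN, convert to ILS at spot, deposit the ILS at 2.35%, and buy MXN forward at 0.20640 to cover the loan.
Arbitrage profit = |17,668,062.52 − 17,869,970.85| = ILS 201,908.

ILS 201,908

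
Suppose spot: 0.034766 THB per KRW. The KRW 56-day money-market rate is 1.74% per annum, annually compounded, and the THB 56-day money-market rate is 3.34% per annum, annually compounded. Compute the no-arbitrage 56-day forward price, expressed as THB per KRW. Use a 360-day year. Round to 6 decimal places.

T = 56/360 years.
Growth of 1 THB over T: (1 + 0.0334)^(56/360) = 1.0051238.
Growth of 1 KRW over T: (1 + 0.0174)^(56/360) = 1.002687.
So F = 0.034766 × 1.0051238 / 1.002687 = 0.03485049 (THB/KRW).

0.034850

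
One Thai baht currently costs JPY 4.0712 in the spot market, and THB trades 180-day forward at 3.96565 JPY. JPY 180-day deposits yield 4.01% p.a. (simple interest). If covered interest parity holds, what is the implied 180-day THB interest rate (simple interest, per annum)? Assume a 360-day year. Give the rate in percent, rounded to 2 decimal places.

T = 180/360 years.
By CIP, F/S equals the JPY-to-THB growth ratio: 3.96565/4.0712 = 0.9740740.
The JPY side grows by 1 + 0.0401×180/360 = 1.020050.
So the THB growth factor = 1.0471997.
(1.0471997 − 1)/T = 0.094399, i.e. 9.44%.

9.44%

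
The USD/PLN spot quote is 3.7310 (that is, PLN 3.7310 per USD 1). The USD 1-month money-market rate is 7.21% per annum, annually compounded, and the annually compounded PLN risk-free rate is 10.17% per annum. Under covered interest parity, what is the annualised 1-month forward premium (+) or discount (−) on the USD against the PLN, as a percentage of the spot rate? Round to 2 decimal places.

+2.73%

T = 1/12 years.
CIP forward (PLN per USD) = 3.731 × 1.0081039/1.0058185 = 3.7394775.
Annualised premium = (F − S)/S × (1/T) = (3.7394775 − 3.731)/3.731 ÷ (1/12) = 2.73%.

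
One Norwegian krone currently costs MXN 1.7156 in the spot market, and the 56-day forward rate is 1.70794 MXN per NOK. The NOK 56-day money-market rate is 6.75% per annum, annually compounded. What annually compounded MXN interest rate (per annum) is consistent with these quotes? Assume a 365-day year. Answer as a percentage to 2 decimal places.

T = 56/365 years.
CIP gives F = S · g_MXN/g_NOK, so g_MXN/g_NOK = 1.70794/1.7156 = 0.9955351.
The NOK side grows by (1 + 0.0675)^(56/365) = 1.010072.
Hence g_MXN = 1.0055621.
r = 1.0055621^(365/56) − 1 = 0.036814 → 3.68%.

3.68%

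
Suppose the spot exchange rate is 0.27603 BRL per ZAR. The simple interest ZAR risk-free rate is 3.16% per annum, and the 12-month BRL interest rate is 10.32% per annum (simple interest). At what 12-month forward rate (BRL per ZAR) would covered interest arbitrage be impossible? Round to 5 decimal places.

0.29519

T = 1 year.
Growth of 1 BRL over T: 1 + 0.1032×1 = 1.103200.
ZAR growth factor: 1 + 0.0316×1 = 1.031600.
So F = 0.27603 × 1.103200 / 1.031600 = 0.2951883 (BRL/ZAR).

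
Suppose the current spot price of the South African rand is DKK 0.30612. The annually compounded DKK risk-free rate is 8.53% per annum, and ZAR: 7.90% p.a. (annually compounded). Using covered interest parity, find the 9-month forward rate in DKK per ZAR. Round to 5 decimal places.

T = 9/12 years.
DKK growth factor: (1 + 0.0853)^(9/12) = 1.063316.
ZAR growth factor: (1 + 0.0790)^(9/12) = 1.0586834.
CIP: F = S · (grow DKK)/(grow ZAR) = 0.30612 × 1.063316/1.0586834 = 0.3074595 DKK per ZAR.

0.30746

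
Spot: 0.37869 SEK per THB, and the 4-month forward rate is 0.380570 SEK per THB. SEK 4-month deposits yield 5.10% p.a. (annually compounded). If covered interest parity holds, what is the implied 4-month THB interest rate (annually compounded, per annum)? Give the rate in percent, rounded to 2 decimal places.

T = 4/12 years.
CIP gives F = S · g_SEK/g_THB, so g_SEK/g_THB = 0.38057/0.37869 = 1.0049645.
SEK growth factor: (1 + 0.0510)^(4/12) = 1.0167189.
So the THB growth factor = 1.0116963.
r = 1.0116963^(12/4) − 1 = 0.035501 → 3.55%.

3.55%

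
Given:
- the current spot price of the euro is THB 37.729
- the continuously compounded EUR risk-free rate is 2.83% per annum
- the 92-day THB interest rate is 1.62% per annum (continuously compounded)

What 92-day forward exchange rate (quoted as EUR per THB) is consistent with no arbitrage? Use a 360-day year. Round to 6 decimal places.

T = 92/360 years.
THB growth factor: e^(0.0162×92/360) = 1.0041486.
EUR accumulates by e^(0.0283×92/360) = 1.0072584.
So F = 37.729 × 1.0041486 / 1.0072584 = 37.61252 (THB/EUR).
Quoted the other way: 1/37.61252 = 0.026587 EUR per THB.

0.026587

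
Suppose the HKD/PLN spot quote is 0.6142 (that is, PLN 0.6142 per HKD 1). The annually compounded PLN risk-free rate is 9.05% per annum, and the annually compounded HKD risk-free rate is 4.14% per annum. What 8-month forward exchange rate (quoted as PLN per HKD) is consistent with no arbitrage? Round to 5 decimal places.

T = 8/12 years.
Growth of 1 PLN over T: (1 + 0.0905)^(8/12) = 1.0594581.
Growth of 1 HKD over T: (1 + 0.0414)^(8/12) = 1.027413.
Forward (PLN per HKD) = 0.6142 × 1.0594581 / 1.027413 = 0.6333570.

0.63336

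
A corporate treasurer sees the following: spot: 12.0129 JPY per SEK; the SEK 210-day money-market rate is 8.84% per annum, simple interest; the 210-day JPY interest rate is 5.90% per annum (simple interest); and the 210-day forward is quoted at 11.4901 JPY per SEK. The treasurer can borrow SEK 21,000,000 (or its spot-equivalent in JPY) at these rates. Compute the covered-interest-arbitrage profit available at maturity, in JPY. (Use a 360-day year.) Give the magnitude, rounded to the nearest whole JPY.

JPY 7,218,494

T = 210/360 years.
Invest the SEK and cover forward: 21,000,000 × 1.05156666667 × 11.4901 = JPY 253,734,729.29.
Convert at spot and invest in JPY: 21,000,000 × 12.0129 × 1.03441666667 = JPY 260,953,223.48.
The quoted forward undervalues SEK, so borrow SEK, convert to JPY at spot, deposit the JPY at 5.90%, and buy SEK forward at 11.4901 to cover the loan.
Arbitrage profit = |253,734,729.29 − 260,953,223.48| = JPY 7,218,494.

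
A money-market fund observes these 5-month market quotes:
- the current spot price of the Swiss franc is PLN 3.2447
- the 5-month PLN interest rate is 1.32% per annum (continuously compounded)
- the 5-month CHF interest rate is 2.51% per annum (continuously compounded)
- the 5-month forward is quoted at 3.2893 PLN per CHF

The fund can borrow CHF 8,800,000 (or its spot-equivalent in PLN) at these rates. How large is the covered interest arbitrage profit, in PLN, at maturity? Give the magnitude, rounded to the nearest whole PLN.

PLN 539,318

T = 5/12 years.
Keep in CHF, deliver into the forward: 8,800,000·1.0105132129·3.2893 = PLN 29,250,153.78.
Swap to PLN now, deposit: 8,800,000·3.2447·1.0055151528 = PLN 28,710,836.14.
The quoted forward overvalues CHF, so borrow PLN, buy CHF at spot, deposit the CHF at 2.51%, and sell the proceeds forward at 3.2893.
The gap between the two covered legs is PLN 539,318.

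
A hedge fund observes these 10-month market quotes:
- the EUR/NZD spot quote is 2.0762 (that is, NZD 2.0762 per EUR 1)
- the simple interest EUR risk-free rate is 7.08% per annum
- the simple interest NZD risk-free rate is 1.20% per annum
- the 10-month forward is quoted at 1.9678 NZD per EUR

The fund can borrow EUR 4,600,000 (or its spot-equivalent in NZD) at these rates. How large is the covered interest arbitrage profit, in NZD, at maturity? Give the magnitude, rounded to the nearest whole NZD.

NZD 60,084

T = 10/12 years.
Route A — deposit EUR, sell forward: 4,600,000 × 1.059000 × 1.9678 = NZD 9,585,940.92.
Route B — convert at spot, deposit NZD: 4,600,000 × 2.0762 × 1.010000 = NZD 9,646,025.20.
The quoted forward undervalues EUR, so borrow EUR, convert to NZD at spot, deposit the NZD at 1.20%, and buy EUR forward at 1.9678 to cover the loan.
The gap between the two covered legs is NZD 60,084.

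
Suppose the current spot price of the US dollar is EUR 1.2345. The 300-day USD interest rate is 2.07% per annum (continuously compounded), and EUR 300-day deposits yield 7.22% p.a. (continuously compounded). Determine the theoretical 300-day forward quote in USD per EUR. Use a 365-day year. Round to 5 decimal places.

T = 300/365 years.
EUR growth factor: e^(0.0722×300/365) = 1.0611386.
USD accumulates by e^(0.0207×300/365) = 1.0171593.
Forward (EUR per USD) = 1.2345 × 1.0611386 / 1.0171593 = 1.287877.
Quoted the other way: 1/1.287877 = 0.77647 USD per EUR.

0.77647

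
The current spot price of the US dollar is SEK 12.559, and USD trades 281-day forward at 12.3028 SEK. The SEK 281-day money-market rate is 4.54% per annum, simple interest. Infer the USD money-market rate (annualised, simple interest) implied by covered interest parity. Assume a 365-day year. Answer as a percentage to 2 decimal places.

T = 281/365 years.
CIP gives F = S · g_SEK/g_USD, so g_SEK/g_USD = 12.3028/12.559 = 0.9796003.
The SEK side grows by 1 + 0.0454×281/365 = 1.0349518.
So the USD growth factor = 1.0565042.
(1.0565042 − 1)/T = 0.073395, i.e. 7.34%.

7.34%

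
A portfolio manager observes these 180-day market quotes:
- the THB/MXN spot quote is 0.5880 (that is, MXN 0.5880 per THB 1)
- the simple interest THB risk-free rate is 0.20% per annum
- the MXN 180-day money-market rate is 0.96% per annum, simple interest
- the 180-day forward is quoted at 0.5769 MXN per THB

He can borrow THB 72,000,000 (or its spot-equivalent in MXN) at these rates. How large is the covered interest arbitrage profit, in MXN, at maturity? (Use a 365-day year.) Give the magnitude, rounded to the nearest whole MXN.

MXN 958,661

T = 180/365 years.
Route A — deposit THB, sell forward: 72,000,000 × 1.0009863014 × 0.5769 = MXN 41,577,767.80.
Route B — convert at spot, deposit MXN: 72,000,000 × 0.5880 × 1.0047342466 = MXN 42,536,429.06.
The quoted forward undervalues THB, so borrow THB, convert to MXN at spot, deposit the MXN at 0.96%, and buy THB forward at 0.5769 to cover the loan.
Profit = 42,536,429.06 − 41,577,767.80 = MXN 958,661.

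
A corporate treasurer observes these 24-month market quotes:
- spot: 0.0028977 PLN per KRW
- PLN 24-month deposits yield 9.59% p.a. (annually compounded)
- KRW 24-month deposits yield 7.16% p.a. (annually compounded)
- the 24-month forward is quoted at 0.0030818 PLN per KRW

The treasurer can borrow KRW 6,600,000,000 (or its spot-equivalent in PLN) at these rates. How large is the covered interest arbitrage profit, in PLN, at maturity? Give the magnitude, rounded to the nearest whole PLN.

T = 2 years.
Keep in KRW, deliver into the forward: 6,600,000,000·1.14832656·0.0030818 = PLN 23,356,824.43.
Swap to PLN now, deposit: 6,600,000,000·0.0028977·1.20099681 = PLN 22,968,847.81.
The quoted forward overvalues KRW, so borrow PLN, buy KRW at spot, deposit the KRW at 7.16%, and sell the proceeds forward at 0.0030818.
Profit = 23,356,824.43 − 22,968,847.81 = PLN 387,977.

PLN 387,977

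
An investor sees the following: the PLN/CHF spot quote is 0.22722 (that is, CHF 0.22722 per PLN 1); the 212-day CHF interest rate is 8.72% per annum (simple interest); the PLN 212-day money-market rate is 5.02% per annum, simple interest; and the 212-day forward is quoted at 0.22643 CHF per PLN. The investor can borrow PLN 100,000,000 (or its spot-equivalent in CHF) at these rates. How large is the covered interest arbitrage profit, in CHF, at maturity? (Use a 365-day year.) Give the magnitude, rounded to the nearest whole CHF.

T = 212/365 years.
Invest the PLN and cover forward: 100,000,000 × 1.0291572603 × 0.22643 = CHF 23,303,207.84.
Convert at spot and invest in CHF: 100,000,000 × 0.22722 × 1.0506476712 = CHF 23,872,816.39.
The quoted forward undervalues PLN, so borrow PLN, convert to CHF at spot, deposit the CHF at 8.72%, and buy PLN forward at 0.22643 to cover the loan.
The gap between the two covered legs is CHF 569,609.

CHF 569,609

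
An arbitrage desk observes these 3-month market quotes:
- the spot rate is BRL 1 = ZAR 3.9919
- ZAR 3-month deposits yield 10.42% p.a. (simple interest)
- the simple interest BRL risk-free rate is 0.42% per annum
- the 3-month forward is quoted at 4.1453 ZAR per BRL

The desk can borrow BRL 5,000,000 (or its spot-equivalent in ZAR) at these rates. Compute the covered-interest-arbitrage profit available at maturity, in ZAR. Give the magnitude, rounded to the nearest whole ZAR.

ZAR 268,818

T = 3/12 years.
Invest the BRL and cover forward: 5,000,000 × 1.001050 × 4.1453 = ZAR 20,748,262.83.
Convert at spot and invest in ZAR: 5,000,000 × 3.9919 × 1.026050 = ZAR 20,479,444.98.
The quoted forward overvalues BRL, so borrow ZAR, buy BRL at spot, deposit the BRL at 0.42%, and sell the proceeds forward at 4.1453.
Profit = 20,748,262.83 − 20,479,444.98 = ZAR 268,818.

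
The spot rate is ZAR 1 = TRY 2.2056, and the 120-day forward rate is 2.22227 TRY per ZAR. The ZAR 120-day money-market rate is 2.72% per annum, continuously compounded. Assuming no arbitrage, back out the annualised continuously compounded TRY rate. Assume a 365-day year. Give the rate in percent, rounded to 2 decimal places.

5.01%

T = 120/365 years.
By CIP, F/S equals the TRY-to-ZAR growth ratio: 2.22227/2.2056 = 1.0075580.
ZAR growth factor: e^(0.0272×120/365) = 1.0089826.
So the TRY growth factor = 1.0166085.
r = ln(1.0166085)/(120/365) = 0.050103 → 5.01%.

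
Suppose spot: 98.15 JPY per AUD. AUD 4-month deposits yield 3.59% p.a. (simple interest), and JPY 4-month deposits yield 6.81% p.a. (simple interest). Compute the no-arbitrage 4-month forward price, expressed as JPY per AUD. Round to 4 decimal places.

99.1910

T = 4/12 years.
JPY growth factor: 1 + 0.0681×4/12 = 1.022700.
AUD growth factor: 1 + 0.0359×4/12 = 1.01196667.
So F = 98.15 × 1.022700 / 1.01196667 = 99.191019 (JPY/AUD).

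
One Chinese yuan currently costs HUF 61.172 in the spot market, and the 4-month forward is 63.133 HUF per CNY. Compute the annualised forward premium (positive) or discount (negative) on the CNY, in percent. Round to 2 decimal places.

+9.62%

T = 4/12 years.
(F − S)/S = (63.133 − 61.172)/61.172 = 0.0320572.
Per annum: 0.0320572 / (4/12) = 0.096172 = 9.62%.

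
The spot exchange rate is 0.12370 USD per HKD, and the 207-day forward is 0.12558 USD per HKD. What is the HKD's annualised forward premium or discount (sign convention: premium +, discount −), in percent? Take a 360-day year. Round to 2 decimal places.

T = 207/360 years.
(F − S)/S = (0.12558 − 0.1237)/0.1237 = 0.0151981.
×(1/T) gives 2.64% p.a.

+2.64%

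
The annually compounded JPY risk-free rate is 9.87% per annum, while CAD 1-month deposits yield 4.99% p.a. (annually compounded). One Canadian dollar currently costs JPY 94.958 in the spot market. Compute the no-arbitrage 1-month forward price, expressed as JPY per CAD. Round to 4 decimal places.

95.3182

T = 1/12 years.
JPY growth factor: (1 + 0.0987)^(1/12) = 1.00787482.
Growth of 1 CAD over T: (1 + 0.0499)^(1/12) = 1.00406615.
Forward (JPY per CAD) = 94.958 × 1.00787482 / 1.00406615 = 95.318199.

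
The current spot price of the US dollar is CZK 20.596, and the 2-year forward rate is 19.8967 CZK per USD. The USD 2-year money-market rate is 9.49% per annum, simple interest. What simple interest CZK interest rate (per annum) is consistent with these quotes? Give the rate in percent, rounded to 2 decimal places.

7.47%

T = 2 years.
CIP gives F = S · g_CZK/g_USD, so g_CZK/g_USD = 19.8967/20.596 = 0.9660468.
The USD side grows by 1 + 0.0949×2 = 1.189800.
So the CZK growth factor = 1.1494025.
r = (1.1494025 − 1)/2 = 0.074701 → 7.47%.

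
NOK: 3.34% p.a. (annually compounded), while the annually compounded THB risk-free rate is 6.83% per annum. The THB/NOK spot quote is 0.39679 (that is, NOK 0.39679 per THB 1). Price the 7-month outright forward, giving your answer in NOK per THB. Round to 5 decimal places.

T = 7/12 years.
Growth of 1 NOK over T: (1 + 0.0334)^(7/12) = 1.0193499.
THB accumulates by (1 + 0.0683)^(7/12) = 1.0392923.
CIP: F = S · (grow NOK)/(grow THB) = 0.39679 × 1.0193499/1.0392923 = 0.3891762 NOK per THB.

0.38918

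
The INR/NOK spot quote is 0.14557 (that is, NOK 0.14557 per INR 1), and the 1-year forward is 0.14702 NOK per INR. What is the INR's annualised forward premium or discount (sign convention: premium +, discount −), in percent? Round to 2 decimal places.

T = 1 year.
INR trades forward at +0.99608% vs spot over the period.
Annualise by dividing by T: 0.0099608 / 1 = 0.009961 → 1.00%.

+1.00%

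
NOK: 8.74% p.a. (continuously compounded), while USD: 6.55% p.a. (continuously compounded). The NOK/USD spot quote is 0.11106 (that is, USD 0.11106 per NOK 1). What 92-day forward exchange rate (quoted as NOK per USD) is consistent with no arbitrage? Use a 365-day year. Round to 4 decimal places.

T = 92/365 years.
Growth of 1 USD over T: e^(0.0655×92/365) = 1.0166466.
NOK growth factor: e^(0.0874×92/365) = 1.022274.
CIP: F = S · (grow USD)/(grow NOK) = 0.11106 × 1.0166466/1.022274 = 0.1104486 USD per NOK.
Quoted the other way: 1/0.1104486 = 9.0540 NOK per USD.

9.0540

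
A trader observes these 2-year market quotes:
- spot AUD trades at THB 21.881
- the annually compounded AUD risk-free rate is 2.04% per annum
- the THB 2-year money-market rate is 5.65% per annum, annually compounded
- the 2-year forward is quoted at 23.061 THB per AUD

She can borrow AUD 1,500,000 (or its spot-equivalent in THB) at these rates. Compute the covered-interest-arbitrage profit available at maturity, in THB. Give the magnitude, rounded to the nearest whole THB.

THB 617,875

T = 2 years.
Keep in AUD, deliver into the forward: 1,500,000·1.04121616·23.061 = THB 36,017,228.80.
Swap to THB now, deposit: 1,500,000·21.881·1.11619225 = THB 36,635,103.93.
The quoted forward undervalues AUD, so borrow AUD, convert to THB at spot, deposit the THB at 5.65%, and buy AUD forward at 23.061 to cover the loan.
The gap between the two covered legs is THB 617,875.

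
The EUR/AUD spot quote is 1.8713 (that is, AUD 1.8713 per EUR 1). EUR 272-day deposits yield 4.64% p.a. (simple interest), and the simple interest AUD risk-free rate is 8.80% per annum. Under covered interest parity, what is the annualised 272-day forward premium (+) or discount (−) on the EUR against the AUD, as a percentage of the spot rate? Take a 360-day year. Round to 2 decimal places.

T = 272/360 years.
No-arbitrage forward: 1.8713 × 1.0664889 / 1.0350578 = 1.9281249 AUD/EUR.
(F − S)/S ÷ T = (1.9281249 − 1.8713)/1.8713/(272/360) = 0.040191 → 4.02%.

+4.02%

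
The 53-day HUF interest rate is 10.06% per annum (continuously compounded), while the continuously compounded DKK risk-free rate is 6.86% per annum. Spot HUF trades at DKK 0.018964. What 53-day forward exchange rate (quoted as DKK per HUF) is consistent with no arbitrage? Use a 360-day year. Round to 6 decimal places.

0.018875

T = 53/360 years.
DKK accumulates by e^(0.0686×53/360) = 1.0101506.
HUF growth factor: e^(0.1006×53/360) = 1.0149208.
So F = 0.018964 × 1.0101506 / 1.0149208 = 0.01887487 (DKK/HUF).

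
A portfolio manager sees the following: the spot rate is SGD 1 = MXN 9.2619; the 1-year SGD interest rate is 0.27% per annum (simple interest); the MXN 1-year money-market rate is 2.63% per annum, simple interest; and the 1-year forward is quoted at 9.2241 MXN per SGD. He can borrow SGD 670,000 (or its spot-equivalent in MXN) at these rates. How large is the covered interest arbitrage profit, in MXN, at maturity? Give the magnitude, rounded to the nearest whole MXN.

T = 1 year.
Invest the SGD and cover forward: 670,000 × 1.002700 × 9.2241 = MXN 6,196,833.40.
Convert at spot and invest in MXN: 670,000 × 9.2619 × 1.026300 = MXN 6,368,676.94.
The quoted forward undervalues SGD, so borrow SGD, convert to MXN at spot, deposit the MXN at 2.63%, and buy SGD forward at 9.2241 to cover the loan.
Profit = 6,368,676.94 − 6,196,833.40 = MXN 171,844.

MXN 171,844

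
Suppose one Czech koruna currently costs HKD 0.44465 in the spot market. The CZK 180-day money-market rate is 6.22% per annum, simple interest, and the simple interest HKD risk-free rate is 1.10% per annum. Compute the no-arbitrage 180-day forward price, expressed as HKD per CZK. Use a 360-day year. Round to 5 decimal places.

T = 180/360 years.
Growth of 1 HKD over T: 1 + 0.0110×180/360 = 1.005500.
Growth of 1 CZK over T: 1 + 0.0622×180/360 = 1.031100.
So F = 0.44465 × 1.005500 / 1.031100 = 0.4336103 (HKD/CZK).

0.43361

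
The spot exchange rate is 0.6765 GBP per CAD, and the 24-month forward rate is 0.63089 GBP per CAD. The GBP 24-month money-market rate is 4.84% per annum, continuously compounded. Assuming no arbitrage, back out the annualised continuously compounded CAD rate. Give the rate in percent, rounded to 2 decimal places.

T = 2 years.
CIP gives F = S · g_GBP/g_CAD, so g_GBP/g_CAD = 0.63089/0.6765 = 0.9325795.
The GBP side grows by e^(0.0484×2) = 1.101640.
Hence g_CAD = 1.1812827.
r = ln(1.1812827)/2 = 0.083300 → 8.33%.

8.33%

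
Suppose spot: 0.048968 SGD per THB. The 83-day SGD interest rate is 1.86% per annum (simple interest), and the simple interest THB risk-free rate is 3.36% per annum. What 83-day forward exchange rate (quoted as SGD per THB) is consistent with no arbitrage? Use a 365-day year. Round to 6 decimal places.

T = 83/365 years.
SGD accumulates by 1 + 0.0186×83/365 = 1.0042296.
THB accumulates by 1 + 0.0336×83/365 = 1.0076405.
Forward (SGD per THB) = 0.048968 × 1.0042296 / 1.0076405 = 0.04880224.

0.048802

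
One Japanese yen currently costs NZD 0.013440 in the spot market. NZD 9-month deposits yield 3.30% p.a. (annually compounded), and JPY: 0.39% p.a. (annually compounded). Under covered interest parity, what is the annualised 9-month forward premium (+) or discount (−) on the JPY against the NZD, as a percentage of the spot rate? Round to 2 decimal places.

T = 9/12 years.
No-arbitrage forward: 0.01344 × 1.0246493 / 1.0029236 = 0.013731142 NZD/JPY.
(F − S)/S ÷ T = (0.013731142 − 0.01344)/0.01344/(9/12) = 0.028883 → 2.89%.

+2.89%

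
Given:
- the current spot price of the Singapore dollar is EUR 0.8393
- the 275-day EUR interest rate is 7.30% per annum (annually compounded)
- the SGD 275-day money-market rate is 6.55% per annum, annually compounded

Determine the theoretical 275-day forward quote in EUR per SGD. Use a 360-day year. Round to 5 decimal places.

T = 275/360 years.
EUR growth factor: (1 + 0.0730)^(275/360) = 1.0552972.
Growth of 1 SGD over T: (1 + 0.0655)^(275/360) = 1.0496579.
Forward (EUR per SGD) = 0.8393 × 1.0552972 / 1.0496579 = 0.8438091.

0.84381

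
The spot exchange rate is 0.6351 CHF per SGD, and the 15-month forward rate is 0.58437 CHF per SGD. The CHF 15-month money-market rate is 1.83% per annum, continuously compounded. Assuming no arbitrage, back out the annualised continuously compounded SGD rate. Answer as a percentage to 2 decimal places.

T = 15/12 years.
F/S = 0.58437/0.6351 = 0.9201228 = (growth of CHF) / (growth of SGD).
CHF growth factor: e^(0.0183×15/12) = 1.0231386.
That pins the SGD growth at 1.1119588.
Take logs: ln 1.1119588 / (15/12) = 0.084899, so 8.49%.

8.49%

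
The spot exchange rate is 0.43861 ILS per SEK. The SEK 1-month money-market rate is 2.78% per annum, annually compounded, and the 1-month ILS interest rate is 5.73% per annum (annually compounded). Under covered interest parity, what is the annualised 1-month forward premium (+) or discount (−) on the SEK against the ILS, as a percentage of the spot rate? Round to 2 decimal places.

T = 1/12 years.
No-arbitrage forward: 0.43861 × 1.004654 / 1.0022877 = 0.43964551 ILS/SEK.
Annualised premium = (F − S)/S × (1/T) = (0.43964551 − 0.43861)/0.43861 ÷ (1/12) = 2.83%.

+2.83%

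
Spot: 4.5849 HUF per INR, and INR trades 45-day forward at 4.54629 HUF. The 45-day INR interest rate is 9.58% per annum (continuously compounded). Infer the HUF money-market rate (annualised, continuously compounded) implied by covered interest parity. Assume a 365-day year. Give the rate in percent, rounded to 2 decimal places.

2.72%

T = 45/365 years.
By CIP, F/S equals the HUF-to-INR growth ratio: 4.54629/4.5849 = 0.9915789.
INR growth factor: e^(0.0958×45/365) = 1.011881.
So the HUF growth factor = 1.0033598.
Take logs: ln 1.0033598 / (45/365) = 0.027206, so 2.72%.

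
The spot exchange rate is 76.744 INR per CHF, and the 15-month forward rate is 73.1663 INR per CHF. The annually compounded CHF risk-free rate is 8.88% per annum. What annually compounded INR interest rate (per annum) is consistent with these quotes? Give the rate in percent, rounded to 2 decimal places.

4.80%

T = 15/12 years.
F/S = 73.1663/76.744 = 0.9533814 = (growth of INR) / (growth of CHF).
CHF growth factor: (1 + 0.0888)^(15/12) = 1.1122058.
That pins the INR growth at 1.0603563.
Annualise: 1.0603563^(12/15) − 1 = 0.048000 = 4.80%.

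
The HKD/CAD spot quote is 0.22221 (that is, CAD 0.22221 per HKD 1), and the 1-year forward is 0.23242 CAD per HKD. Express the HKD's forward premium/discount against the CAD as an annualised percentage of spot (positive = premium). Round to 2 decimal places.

+4.59%

T = 1 year.
(F − S)/S = (0.23242 − 0.22221)/0.22221 = 0.0459475.
Annualise by dividing by T: 0.0459475 / 1 = 0.045948 → 4.59%.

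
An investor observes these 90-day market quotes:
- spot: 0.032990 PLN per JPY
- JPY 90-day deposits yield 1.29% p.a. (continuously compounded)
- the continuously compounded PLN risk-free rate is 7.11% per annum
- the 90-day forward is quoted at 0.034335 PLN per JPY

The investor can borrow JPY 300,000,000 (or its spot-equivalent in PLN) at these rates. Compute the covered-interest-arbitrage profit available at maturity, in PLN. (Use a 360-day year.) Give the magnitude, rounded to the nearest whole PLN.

PLN 259,281

T = 90/360 years.
Keep in JPY, deliver into the forward: 300,000,000·1.0032302059·0.034335 = PLN 10,333,772.74.
Swap to PLN now, deposit: 300,000,000·0.032990·1.0179339155 = PLN 10,074,491.96.
The quoted forward overvalues JPY, so borrow PLN, buy JPY at spot, deposit the JPY at 1.29%, and sell the proceeds forward at 0.034335.
The gap between the two covered legs is PLN 259,281.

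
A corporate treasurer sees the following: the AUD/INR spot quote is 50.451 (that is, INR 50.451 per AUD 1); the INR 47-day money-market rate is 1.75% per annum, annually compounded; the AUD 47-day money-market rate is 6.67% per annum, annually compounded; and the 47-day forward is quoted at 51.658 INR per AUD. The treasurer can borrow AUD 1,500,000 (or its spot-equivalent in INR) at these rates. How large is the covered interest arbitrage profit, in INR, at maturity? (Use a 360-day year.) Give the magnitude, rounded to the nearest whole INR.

INR 2,294,873

T = 47/360 years.
Keep in AUD, deliver into the forward: 1,500,000·1.0084655743·51.658 = INR 78,142,971.96.
Swap to INR now, deposit: 1,500,000·50.451·1.0022675281 = INR 75,848,098.59.
The quoted forward overvalues AUD, so borrow INR, buy AUD at spot, deposit the AUD at 6.67%, and sell the proceeds forward at 51.658.
The gap between the two covered legs is INR 2,294,873.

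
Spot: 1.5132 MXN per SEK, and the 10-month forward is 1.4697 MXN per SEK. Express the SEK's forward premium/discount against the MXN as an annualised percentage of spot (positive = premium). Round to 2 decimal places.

-3.45%

T = 10/12 years.
SEK trades forward at -2.87470% vs spot over the period.
Annualise by dividing by T: -0.0287470 / (10/12) = -0.034496 → -3.45%.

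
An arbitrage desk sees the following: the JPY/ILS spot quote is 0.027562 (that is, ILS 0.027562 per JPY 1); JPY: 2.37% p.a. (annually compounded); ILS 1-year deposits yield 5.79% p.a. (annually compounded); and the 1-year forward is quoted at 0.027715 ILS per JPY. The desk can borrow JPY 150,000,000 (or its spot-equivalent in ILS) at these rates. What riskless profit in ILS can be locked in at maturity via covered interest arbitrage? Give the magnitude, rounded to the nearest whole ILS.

T = 1 year.
Invest the JPY and cover forward: 150,000,000 × 1.023700 × 0.027715 = ILS 4,255,776.83.
Convert at spot and invest in ILS: 150,000,000 × 0.027562 × 1.057900 = ILS 4,373,675.97.
The quoted forward undervalues JPY, so borrow JPY, convert to ILS at spot, deposit the ILS at 5.79%, and buy JPY forward at 0.027715 to cover the loan.
Arbitrage profit = |4,255,776.83 − 4,373,675.97| = ILS 117,899.

ILS 117,899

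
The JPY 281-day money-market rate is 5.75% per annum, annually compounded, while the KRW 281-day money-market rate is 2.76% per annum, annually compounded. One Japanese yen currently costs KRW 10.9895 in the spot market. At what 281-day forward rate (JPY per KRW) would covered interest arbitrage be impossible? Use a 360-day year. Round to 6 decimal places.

0.093056

T = 281/360 years.
KRW growth factor: (1 + 0.0276)^(281/360) = 1.0214788.
JPY growth factor: (1 + 0.0575)^(281/360) = 1.0446052.
CIP: F = S · (grow KRW)/(grow JPY) = 10.9895 × 1.0214788/1.0446052 = 10.74620 KRW per JPY.
Quoted the other way: 1/10.74620 = 0.093056 JPY per KRW.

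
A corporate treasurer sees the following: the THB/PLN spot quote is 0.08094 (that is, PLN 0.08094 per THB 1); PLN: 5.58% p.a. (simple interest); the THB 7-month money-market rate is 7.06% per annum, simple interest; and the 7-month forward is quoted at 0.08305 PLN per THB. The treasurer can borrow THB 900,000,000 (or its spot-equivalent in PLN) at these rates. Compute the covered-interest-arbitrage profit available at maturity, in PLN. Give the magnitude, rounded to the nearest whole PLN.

T = 7/12 years.
Keep in THB, deliver into the forward: 900,000,000·1.0411833333·0.08305 = PLN 77,823,248.25.
Swap to PLN now, deposit: 900,000,000·0.08094·1.032550 = PLN 75,217,137.30.
The quoted forward overvalues THB, so borrow PLN, buy THB at spot, deposit the THB at 7.06%, and sell the proceeds forward at 0.08305.
The gap between the two covered legs is PLN 2,606,111.

PLN 2,606,111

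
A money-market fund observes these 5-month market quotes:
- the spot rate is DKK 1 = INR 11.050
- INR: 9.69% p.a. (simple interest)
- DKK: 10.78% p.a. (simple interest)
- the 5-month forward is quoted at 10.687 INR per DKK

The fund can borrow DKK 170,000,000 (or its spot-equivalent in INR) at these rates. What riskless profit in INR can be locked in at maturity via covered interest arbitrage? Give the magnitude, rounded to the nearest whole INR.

INR 55,950,287

T = 5/12 years.
Route A — deposit DKK, sell forward: 170,000,000 × 1.044916666667 × 10.687 = INR 1,898,394,150.83.
Route B — convert at spot, deposit INR: 170,000,000 × 11.050 × 1.040375 = INR 1,954,344,437.50.
The quoted forward undervalues DKK, so borrow DKK, convert to INR at spot, deposit the INR at 9.69%, and buy DKK forward at 10.687 to cover the loan.
Profit = 1,954,344,437.50 − 1,898,394,150.83 = INR 55,950,287.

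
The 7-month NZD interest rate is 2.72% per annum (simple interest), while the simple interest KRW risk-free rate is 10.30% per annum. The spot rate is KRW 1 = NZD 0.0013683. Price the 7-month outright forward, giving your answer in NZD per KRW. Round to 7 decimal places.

T = 7/12 years.
Growth of 1 NZD over T: 1 + 0.0272×7/12 = 1.0158667.
KRW growth factor: 1 + 0.1030×7/12 = 1.0600833.
CIP: F = S · (grow NZD)/(grow KRW) = 0.0013683 × 1.0158667/1.0600833 = 0.001311228 NZD per KRW.

0.0013112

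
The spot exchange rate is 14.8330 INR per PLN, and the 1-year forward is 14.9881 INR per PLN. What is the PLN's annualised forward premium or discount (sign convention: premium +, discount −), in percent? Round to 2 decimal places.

T = 1 year.
PLN trades forward at +1.04564% vs spot over the period.
Annualise by dividing by T: 0.0104564 / 1 = 0.010456 → 1.05%.

+1.05%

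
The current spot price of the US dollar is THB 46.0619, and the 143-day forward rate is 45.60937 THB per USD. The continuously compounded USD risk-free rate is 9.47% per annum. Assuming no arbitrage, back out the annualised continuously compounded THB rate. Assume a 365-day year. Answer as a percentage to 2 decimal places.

6.95%

T = 143/365 years.
By CIP, F/S equals the THB-to-USD growth ratio: 45.60937/46.0619 = 0.9901756.
The USD side grows by e^(0.0947×143/365) = 1.0377985.
So the THB growth factor = 1.0276028.
Take logs: ln 1.0276028 / (143/365) = 0.069500, so 6.95%.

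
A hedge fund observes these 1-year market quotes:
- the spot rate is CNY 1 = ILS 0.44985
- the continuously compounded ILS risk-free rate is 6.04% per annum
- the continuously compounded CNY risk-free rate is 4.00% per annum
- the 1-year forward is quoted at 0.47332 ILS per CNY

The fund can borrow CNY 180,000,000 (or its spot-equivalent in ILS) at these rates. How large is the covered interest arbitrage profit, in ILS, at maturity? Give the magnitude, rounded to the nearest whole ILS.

ILS 2,660,090

T = 1 year.
Route A — deposit CNY, sell forward: 180,000,000 × 1.0408107742 × 0.47332 = ILS 88,674,580.02.
Route B — convert at spot, deposit ILS: 180,000,000 × 0.44985 × 1.0622613661 = ILS 86,014,489.60.
The quoted forward overvalues CNY, so borrow ILS, buy CNY at spot, deposit the CNY at 4.00%, and sell the proceeds forward at 0.47332.
Profit = 88,674,580.02 − 86,014,489.60 = ILS 2,660,090.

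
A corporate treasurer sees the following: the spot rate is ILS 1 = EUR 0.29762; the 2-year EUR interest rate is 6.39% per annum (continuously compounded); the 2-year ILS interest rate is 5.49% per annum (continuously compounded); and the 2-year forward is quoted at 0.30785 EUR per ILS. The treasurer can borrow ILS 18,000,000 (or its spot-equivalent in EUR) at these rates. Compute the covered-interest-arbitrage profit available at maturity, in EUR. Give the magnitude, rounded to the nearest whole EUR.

EUR 96,916

T = 2 years.
Keep in ILS, deliver into the forward: 18,000,000·1.116054837·0.30785 = EUR 6,184,394.67.
Swap to EUR now, deposit: 18,000,000·0.29762·1.136325715 = EUR 6,087,478.67.
The quoted forward overvalues ILS, so borrow EUR, buy ILS at spot, deposit the ILS at 5.49%, and sell the proceeds forward at 0.30785.
The gap between the two covered legs is EUR 96,916.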